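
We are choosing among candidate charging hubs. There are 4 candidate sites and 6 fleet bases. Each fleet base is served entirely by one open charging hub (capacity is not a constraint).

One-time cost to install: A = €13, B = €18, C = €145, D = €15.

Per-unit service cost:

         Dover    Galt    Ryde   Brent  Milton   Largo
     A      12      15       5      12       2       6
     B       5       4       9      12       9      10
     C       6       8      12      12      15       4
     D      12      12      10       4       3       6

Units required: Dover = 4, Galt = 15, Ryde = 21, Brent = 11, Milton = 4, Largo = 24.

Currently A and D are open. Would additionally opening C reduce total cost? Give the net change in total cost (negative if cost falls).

No — net change +13 (cost rises by 13).

Current service cost with {A, D}: 529.
Adding C: each fleet base re-picks its cheapest; new service cost 397, saving 132.
Extra fixed cost: 145. Net change = 145 − 132 = 13.
(Totals: 557 → 570.)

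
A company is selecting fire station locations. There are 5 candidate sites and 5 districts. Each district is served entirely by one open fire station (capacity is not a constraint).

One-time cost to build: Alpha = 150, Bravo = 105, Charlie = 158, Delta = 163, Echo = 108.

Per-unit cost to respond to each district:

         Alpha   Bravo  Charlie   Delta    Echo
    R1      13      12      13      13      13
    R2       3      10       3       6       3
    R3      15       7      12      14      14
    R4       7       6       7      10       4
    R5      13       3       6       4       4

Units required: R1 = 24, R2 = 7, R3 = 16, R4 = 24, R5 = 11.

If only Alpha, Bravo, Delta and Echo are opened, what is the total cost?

Each district is assigned to its cheapest site among the open ones.
{Alpha, Bravo, Delta, Echo}: R1→Bravo 12·24=288, R2→Alpha 3·7=21, R3→Bravo 7·16=112, R4→Echo 4·24=96, R5→Bravo 3·11=33. Service 550; fixed 526; total 1076.

Total cost: 1076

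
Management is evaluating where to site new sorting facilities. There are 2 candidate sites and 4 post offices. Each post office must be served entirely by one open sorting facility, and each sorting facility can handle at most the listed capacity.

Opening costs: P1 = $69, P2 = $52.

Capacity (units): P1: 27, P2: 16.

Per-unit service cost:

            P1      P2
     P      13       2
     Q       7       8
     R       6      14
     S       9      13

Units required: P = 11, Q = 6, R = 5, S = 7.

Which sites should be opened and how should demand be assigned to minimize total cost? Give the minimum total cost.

Open {P1, P2}: P→P2 2·11=22, Q→P1 7·6=42, R→P1 6·5=30, S→P1 9·7=63.
Loads: P1 carries 18/27, P2 carries 11/16. Service 157; fixed 121; total 278.
Next best feasible plan costs 318.

Minimum total cost: 278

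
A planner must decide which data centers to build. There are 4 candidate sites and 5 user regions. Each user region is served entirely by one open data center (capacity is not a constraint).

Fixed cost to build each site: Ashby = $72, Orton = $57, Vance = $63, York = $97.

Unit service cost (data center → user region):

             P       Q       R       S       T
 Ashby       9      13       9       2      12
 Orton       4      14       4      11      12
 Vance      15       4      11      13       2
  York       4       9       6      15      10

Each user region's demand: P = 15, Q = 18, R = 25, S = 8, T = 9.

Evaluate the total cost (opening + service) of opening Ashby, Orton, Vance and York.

Total cost: 555

Each user region is assigned to its cheapest site among the open ones.
{Ashby, Orton, Vance, York}: P→Orton 4·15=60, Q→Vance 4·18=72, R→Orton 4·25=100, S→Ashby 2·8=16, T→Vance 2·9=18. Service 266; fixed 289; total 555.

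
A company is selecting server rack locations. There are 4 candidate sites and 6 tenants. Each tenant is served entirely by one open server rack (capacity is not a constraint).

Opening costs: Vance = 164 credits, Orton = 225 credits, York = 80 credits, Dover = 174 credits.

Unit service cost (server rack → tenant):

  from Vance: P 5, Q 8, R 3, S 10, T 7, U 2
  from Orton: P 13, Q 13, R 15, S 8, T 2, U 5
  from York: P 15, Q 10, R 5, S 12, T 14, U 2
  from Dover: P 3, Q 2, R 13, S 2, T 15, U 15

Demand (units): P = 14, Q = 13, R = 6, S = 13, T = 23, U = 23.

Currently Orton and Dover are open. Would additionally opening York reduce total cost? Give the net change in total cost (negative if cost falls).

Current service cost with {Orton, Dover}: 333.
Adding York: each tenant re-picks its cheapest; new service cost 216, saving 117.
Extra fixed cost: 80. Net change = 80 − 117 = -37.
(Totals: 732 → 695.)

Yes — net change −37 (cost falls by 37).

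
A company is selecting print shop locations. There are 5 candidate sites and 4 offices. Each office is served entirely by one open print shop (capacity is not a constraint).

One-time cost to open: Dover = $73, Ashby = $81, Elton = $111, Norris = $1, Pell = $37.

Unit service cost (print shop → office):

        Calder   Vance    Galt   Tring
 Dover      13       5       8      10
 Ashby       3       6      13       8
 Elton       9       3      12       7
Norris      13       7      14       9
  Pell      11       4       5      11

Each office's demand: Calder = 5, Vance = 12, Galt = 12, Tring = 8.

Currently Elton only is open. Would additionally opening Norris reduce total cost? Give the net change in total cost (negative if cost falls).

Current service cost with {Elton}: 281.
Adding Norris: each office re-picks its cheapest; new service cost 281, saving 0.
Extra fixed cost: 1. Net change = 1 − 0 = 1.
(Totals: 392 → 393.)

No — net change +1 (cost rises by 1).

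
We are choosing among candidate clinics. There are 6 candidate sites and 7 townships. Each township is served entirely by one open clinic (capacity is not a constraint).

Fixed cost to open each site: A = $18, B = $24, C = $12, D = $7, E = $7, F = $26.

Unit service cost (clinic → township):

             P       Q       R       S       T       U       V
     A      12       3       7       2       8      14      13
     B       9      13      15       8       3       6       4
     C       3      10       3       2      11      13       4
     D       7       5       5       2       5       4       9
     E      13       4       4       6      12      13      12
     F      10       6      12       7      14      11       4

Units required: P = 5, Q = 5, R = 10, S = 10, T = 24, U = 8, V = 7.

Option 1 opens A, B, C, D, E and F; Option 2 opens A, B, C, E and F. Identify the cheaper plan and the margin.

Option 1 is cheaper by 9.

Option 1: {A, B, C, D, E, F}: P→C 3·5=15, Q→A 3·5=15, R→C 3·10=30, S→A 2·10=20, T→B 3·24=72, U→D 4·8=32, V→B 4·7=28. Service 212; fixed 94; total 306.
Option 2: {A, B, C, E, F}: P→C 3·5=15, Q→A 3·5=15, R→C 3·10=30, S→A 2·10=20, T→B 3·24=72, U→B 6·8=48, V→B 4·7=28. Service 228; fixed 87; total 315.
Difference: |306 − 315| = 9.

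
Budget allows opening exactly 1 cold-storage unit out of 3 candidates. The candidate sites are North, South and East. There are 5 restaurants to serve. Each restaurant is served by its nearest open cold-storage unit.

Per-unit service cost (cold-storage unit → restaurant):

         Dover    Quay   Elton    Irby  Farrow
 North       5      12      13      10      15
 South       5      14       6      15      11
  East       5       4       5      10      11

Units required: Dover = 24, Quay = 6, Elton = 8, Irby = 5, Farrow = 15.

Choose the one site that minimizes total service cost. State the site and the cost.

With exactly 1 open, each restaurant uses its cheapest among the chosen.
{East}: Dover→East 5·24=120, Quay→East 4·6=24, Elton→East 5·8=40, Irby→East 10·5=50, Farrow→East 11·15=165. Service cost 399.
{South}: service cost 492
{North}: service cost 571
Among all 3 size-1 choices, {East} is lowest.

Choose East only; total service cost 399.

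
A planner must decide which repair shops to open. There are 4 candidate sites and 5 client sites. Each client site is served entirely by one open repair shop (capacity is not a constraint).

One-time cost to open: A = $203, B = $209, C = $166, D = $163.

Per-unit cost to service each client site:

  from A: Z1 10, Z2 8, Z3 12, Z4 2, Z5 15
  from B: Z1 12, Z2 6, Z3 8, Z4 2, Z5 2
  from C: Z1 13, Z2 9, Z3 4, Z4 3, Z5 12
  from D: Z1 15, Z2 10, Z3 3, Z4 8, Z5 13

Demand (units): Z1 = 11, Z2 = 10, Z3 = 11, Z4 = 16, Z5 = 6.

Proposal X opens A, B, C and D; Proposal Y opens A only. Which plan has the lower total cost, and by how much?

Proposal X: {A, B, C, D}: Z1→A 10·11=110, Z2→B 6·10=60, Z3→D 3·11=33, Z4→A 2·16=32, Z5→B 2·6=12. Service 247; fixed 741; total 988.
Proposal Y: {A}: Z1→A 10·11=110, Z2→A 8·10=80, Z3→A 12·11=132, Z4→A 2·16=32, Z5→A 15·6=90. Service 444; fixed 203; total 647.
Difference: |988 − 647| = 341.

Proposal Y is cheaper by 341.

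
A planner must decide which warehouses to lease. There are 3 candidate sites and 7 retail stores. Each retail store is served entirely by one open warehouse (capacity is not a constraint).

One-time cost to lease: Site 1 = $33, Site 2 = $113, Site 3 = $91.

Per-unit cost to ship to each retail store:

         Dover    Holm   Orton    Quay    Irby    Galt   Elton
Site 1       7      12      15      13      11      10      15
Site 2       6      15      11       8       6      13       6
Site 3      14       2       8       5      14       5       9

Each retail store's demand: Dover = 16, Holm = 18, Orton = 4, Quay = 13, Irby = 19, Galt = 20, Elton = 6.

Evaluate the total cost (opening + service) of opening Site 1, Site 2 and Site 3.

Total cost: 716

Each retail store is assigned to its cheapest site among the open ones.
{Site 1, Site 2, Site 3}: Dover→Site 2 6·16=96, Holm→Site 3 2·18=36, Orton→Site 3 8·4=32, Quay→Site 3 5·13=65, Irby→Site 2 6·19=114, Galt→Site 3 5·20=100, Elton→Site 2 6·6=36. Service 479; fixed 237; total 716.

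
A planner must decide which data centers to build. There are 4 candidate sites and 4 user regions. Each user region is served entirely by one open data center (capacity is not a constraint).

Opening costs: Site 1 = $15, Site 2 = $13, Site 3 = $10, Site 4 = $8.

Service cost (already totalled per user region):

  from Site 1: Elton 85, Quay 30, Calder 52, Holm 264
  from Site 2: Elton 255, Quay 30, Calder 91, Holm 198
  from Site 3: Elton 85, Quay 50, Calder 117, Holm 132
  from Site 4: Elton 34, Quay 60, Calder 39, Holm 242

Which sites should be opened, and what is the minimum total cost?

Open Site 2, Site 3 and Site 4; minimum total cost 266.

For any fixed open set, each user region goes to its cheapest open site; total = fixed + service.
{Site 2, Site 3, Site 4}: Elton→Site 4 34, Quay→Site 2 30, Calder→Site 4 39, Holm→Site 3 132. Service 235; fixed 31; total 266.
{Site 1, Site 3, Site 4}: service 235 + fixed 33 = 268
{Site 3, Site 4}: Elton→Site 4 34, Quay→Site 3 50, Calder→Site 4 39, Holm→Site 3 132. Service 255; fixed 18; total 273.
{Site 1, Site 2, Site 3, Site 4}: Elton→Site 4 34, Quay→Site 1 30, Calder→Site 4 39, Holm→Site 3 132. Service 235; fixed 46; total 281.
(All 15 nonempty subsets were checked; Site 2, Site 3 and Site 4 is lowest.)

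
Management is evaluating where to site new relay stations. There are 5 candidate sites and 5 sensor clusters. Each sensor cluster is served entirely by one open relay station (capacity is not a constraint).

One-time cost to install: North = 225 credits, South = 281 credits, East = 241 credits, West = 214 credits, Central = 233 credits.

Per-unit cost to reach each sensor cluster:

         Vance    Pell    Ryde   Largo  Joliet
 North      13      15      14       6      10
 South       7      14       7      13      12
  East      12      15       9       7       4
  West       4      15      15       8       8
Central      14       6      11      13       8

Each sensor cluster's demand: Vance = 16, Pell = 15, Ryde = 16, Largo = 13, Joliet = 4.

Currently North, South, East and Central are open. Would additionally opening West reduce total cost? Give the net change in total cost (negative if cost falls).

Current service cost with {North, South, East, Central}: 408.
Adding West: each sensor cluster re-picks its cheapest; new service cost 360, saving 48.
Extra fixed cost: 214. Net change = 214 − 48 = 166.
(Totals: 1388 → 1554.)

No — net change +166 (cost rises by 166).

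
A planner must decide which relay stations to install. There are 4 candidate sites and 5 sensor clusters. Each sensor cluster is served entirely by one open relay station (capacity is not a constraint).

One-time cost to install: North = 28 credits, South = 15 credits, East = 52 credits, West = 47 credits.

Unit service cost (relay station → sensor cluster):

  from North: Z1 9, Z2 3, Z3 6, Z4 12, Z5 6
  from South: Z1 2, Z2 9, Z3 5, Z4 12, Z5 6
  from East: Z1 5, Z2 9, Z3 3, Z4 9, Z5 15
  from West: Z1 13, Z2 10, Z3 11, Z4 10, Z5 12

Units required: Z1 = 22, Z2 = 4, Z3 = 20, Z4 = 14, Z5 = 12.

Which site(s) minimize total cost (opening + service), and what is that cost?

For any fixed open set, each sensor cluster goes to its cheapest open site; total = fixed + service.
{South, East}: Z1→South 2·22=44, Z2→South 9·4=36, Z3→East 3·20=60, Z4→East 9·14=126, Z5→South 6·12=72. Service 338; fixed 67; total 405.
{North, South, East}: Z1→South 2·22=44, Z2→North 3·4=12, Z3→East 3·20=60, Z4→East 9·14=126, Z5→North 6·12=72. Service 314; fixed 95; total 409.
{South}: Z1→South 2·22=44, Z2→South 9·4=36, Z3→South 5·20=100, Z4→South 12·14=168, Z5→South 6·12=72. Service 420; fixed 15; total 435.
{North, South, East, West}: service 314 + fixed 142 = 456
(All 15 nonempty subsets were checked; South and East is lowest.)

Open South and East; minimum total cost 405.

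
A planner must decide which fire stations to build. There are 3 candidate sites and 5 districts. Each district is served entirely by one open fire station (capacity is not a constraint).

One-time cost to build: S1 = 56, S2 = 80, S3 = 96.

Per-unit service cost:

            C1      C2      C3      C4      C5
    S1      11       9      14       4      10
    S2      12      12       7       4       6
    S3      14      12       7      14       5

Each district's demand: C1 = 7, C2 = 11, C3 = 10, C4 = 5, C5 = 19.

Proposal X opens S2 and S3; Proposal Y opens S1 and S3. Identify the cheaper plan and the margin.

Proposal X: {S2, S3}: C1→S2 12·7=84, C2→S2 12·11=132, C3→S2 7·10=70, C4→S2 4·5=20, C5→S3 5·19=95. Service 401; fixed 176; total 577.
Proposal Y: {S1, S3}: C1→S1 11·7=77, C2→S1 9·11=99, C3→S3 7·10=70, C4→S1 4·5=20, C5→S3 5·19=95. Service 361; fixed 152; total 513.
Difference: |577 − 513| = 64.

Proposal Y is cheaper by 64.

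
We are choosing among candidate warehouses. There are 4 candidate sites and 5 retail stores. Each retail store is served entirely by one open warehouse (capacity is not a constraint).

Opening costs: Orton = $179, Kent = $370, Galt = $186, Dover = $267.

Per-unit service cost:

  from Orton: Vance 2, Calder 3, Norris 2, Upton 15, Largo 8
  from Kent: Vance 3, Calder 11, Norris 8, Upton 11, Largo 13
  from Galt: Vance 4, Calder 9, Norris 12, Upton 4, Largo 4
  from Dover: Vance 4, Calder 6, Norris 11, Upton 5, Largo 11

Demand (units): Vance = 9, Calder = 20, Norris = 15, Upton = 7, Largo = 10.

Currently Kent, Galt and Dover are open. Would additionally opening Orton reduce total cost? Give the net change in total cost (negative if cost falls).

Current service cost with {Kent, Galt, Dover}: 335.
Adding Orton: each retail store re-picks its cheapest; new service cost 176, saving 159.
Extra fixed cost: 179. Net change = 179 − 159 = 20.
(Totals: 1158 → 1178.)

No — net change +20 (cost rises by 20).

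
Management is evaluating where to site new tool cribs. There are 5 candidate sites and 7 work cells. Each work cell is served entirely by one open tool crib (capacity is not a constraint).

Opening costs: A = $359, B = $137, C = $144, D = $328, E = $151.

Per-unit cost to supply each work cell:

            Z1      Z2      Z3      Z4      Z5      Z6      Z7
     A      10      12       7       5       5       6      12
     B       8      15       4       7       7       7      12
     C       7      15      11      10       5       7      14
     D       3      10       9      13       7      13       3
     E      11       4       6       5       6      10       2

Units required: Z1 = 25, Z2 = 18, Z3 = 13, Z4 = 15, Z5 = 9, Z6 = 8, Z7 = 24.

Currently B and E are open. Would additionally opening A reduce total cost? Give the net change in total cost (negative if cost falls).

Current service cost with {B, E}: 557.
Adding A: each work cell re-picks its cheapest; new service cost 540, saving 17.
Extra fixed cost: 359. Net change = 359 − 17 = 342.
(Totals: 845 → 1187.)

No — net change +342 (cost rises by 342).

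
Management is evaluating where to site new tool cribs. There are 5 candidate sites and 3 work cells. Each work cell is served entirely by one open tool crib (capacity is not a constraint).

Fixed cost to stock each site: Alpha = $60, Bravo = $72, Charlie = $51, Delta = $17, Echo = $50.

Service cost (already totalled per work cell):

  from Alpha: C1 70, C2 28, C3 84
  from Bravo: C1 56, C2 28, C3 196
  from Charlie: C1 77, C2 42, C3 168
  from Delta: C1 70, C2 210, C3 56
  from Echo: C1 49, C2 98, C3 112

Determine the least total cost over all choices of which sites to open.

Minimum total cost: 229

For any fixed open set, each work cell goes to its cheapest open site; total = fixed + service.
{Bravo, Delta}: C1→Bravo 56, C2→Bravo 28, C3→Delta 56. Service 140; fixed 89; total 229.
{Alpha, Delta}: service 154 + fixed 77 = 231
{Charlie, Delta}: service 168 + fixed 68 = 236
{Alpha, Bravo, Charlie, Delta, Echo}: C1→Echo 49, C2→Alpha 28, C3→Delta 56. Service 133; fixed 250; total 383.
No other subset beats 229.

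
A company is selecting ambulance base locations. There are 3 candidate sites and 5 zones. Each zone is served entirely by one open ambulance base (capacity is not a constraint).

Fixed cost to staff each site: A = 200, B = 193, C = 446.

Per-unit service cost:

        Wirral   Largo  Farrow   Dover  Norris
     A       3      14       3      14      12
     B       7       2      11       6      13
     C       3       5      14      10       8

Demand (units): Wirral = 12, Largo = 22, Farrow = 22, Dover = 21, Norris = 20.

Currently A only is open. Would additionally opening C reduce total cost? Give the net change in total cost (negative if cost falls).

No — net change +84 (cost rises by 84).

Current service cost with {A}: 944.
Adding C: each zone re-picks its cheapest; new service cost 582, saving 362.
Extra fixed cost: 446. Net change = 446 − 362 = 84.
(Totals: 1144 → 1228.)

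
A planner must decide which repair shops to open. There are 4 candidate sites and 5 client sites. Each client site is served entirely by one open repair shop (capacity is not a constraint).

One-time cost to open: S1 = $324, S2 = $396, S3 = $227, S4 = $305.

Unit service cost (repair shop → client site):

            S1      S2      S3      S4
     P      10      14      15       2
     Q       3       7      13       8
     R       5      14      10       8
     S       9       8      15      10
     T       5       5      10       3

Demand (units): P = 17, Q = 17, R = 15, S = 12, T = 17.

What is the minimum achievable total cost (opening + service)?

For any fixed open set, each client site goes to its cheapest open site; total = fixed + service.
{S4}: P→S4 2·17=34, Q→S4 8·17=136, R→S4 8·15=120, S→S4 10·12=120, T→S4 3·17=51. Service 461; fixed 305; total 766.
{S1}: service 489 + fixed 324 = 813
{S1, S4}: P→S4 2·17=34, Q→S1 3·17=51, R→S1 5·15=75, S→S1 9·12=108, T→S4 3·17=51. Service 319; fixed 629; total 948.
{S1, S2, S3, S4}: service 307 + fixed 1252 = 1559
No other subset beats 766.

Minimum total cost: 766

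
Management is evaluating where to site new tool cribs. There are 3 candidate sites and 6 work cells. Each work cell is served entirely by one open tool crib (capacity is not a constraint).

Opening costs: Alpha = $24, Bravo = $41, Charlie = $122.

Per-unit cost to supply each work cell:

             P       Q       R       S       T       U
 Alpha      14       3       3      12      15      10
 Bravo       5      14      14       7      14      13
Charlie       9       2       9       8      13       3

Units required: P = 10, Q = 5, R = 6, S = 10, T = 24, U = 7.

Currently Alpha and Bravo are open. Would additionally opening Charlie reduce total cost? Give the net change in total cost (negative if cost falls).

No — net change +44 (cost rises by 44).

Current service cost with {Alpha, Bravo}: 559.
Adding Charlie: each work cell re-picks its cheapest; new service cost 481, saving 78.
Extra fixed cost: 122. Net change = 122 − 78 = 44.
(Totals: 624 → 668.)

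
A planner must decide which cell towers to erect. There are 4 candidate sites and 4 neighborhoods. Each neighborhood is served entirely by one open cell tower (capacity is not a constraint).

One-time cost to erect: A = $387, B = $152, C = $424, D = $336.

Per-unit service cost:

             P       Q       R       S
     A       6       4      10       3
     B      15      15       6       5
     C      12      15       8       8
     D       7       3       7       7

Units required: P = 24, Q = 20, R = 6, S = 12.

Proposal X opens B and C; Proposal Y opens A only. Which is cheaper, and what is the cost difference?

Proposal Y is cheaper by 553.

Proposal X: {B, C}: P→C 12·24=288, Q→B 15·20=300, R→B 6·6=36, S→B 5·12=60. Service 684; fixed 576; total 1260.
Proposal Y: {A}: P→A 6·24=144, Q→A 4·20=80, R→A 10·6=60, S→A 3·12=36. Service 320; fixed 387; total 707.
Difference: |1260 − 707| = 553.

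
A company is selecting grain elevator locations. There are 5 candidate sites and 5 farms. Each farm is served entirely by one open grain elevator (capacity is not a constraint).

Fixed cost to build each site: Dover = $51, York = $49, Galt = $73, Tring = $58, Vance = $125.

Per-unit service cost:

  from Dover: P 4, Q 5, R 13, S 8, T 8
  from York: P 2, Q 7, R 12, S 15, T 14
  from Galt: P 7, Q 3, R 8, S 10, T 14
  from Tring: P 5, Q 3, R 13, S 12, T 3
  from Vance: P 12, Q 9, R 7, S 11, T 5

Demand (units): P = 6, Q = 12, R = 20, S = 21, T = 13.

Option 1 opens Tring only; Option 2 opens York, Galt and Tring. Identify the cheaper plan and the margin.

Option 2 is cheaper by 38.

Option 1: {Tring}: P→Tring 5·6=30, Q→Tring 3·12=36, R→Tring 13·20=260, S→Tring 12·21=252, T→Tring 3·13=39. Service 617; fixed 58; total 675.
Option 2: {York, Galt, Tring}: P→York 2·6=12, Q→Galt 3·12=36, R→Galt 8·20=160, S→Galt 10·21=210, T→Tring 3·13=39. Service 457; fixed 180; total 637.
Difference: |675 − 637| = 38.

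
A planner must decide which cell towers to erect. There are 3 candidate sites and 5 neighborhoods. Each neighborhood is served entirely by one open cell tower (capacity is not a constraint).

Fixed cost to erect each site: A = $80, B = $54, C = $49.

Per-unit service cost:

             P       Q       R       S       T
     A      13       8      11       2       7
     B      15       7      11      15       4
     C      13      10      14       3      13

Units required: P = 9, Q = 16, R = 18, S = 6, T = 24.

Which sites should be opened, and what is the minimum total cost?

For any fixed open set, each neighborhood goes to its cheapest open site; total = fixed + service.
{B, C}: P→C 13·9=117, Q→B 7·16=112, R→B 11·18=198, S→C 3·6=18, T→B 4·24=96. Service 541; fixed 103; total 644.
{A, B}: P→A 13·9=117, Q→B 7·16=112, R→A 11·18=198, S→A 2·6=12, T→B 4·24=96. Service 535; fixed 134; total 669.
{B}: P→B 15·9=135, Q→B 7·16=112, R→B 11·18=198, S→B 15·6=90, T→B 4·24=96. Service 631; fixed 54; total 685.
{A, B, C}: service 535 + fixed 183 = 718
No other subset beats 644.

Open B and C; minimum total cost 644.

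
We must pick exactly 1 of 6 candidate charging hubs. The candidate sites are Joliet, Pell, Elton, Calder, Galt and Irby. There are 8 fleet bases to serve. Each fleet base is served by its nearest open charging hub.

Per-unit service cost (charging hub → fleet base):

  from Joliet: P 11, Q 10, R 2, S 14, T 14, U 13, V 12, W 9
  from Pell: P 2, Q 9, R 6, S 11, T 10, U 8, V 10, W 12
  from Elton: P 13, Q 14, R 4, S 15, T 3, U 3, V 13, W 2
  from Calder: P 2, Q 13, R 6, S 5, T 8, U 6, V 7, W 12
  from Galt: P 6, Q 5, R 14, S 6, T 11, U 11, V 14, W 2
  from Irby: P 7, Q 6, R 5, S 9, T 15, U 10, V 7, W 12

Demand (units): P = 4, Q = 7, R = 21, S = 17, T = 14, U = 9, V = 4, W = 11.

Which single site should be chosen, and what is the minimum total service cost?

With exactly 1 open, each fleet base uses its cheapest among the chosen.
{Elton}: P→Elton 13·4=52, Q→Elton 14·7=98, R→Elton 4·21=84, S→Elton 15·17=255, T→Elton 3·14=42, U→Elton 3·9=27, V→Elton 13·4=52, W→Elton 2·11=22. Service cost 632.
{Calder}: service cost 636
{Pell}: service cost 768
Among all 6 size-1 choices, {Elton} is lowest.

Choose Elton only; total service cost 632.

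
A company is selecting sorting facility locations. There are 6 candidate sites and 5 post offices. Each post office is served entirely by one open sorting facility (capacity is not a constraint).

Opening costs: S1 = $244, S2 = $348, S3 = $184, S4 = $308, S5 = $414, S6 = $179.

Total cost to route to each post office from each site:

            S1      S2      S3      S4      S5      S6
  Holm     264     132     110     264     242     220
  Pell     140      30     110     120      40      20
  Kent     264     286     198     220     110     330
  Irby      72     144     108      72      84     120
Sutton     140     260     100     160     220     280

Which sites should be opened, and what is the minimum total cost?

For any fixed open set, each post office goes to its cheapest open site; total = fixed + service.
{S3}: Holm→S3 110, Pell→S3 110, Kent→S3 198, Irby→S3 108, Sutton→S3 100. Service 626; fixed 184; total 810.
{S3, S6}: service 536 + fixed 363 = 899
{S1, S3}: service 590 + fixed 428 = 1018
{S1, S2, S3, S4, S5, S6}: service 412 + fixed 1677 = 2089
No other subset beats 810.

Open S3 only; minimum total cost 810.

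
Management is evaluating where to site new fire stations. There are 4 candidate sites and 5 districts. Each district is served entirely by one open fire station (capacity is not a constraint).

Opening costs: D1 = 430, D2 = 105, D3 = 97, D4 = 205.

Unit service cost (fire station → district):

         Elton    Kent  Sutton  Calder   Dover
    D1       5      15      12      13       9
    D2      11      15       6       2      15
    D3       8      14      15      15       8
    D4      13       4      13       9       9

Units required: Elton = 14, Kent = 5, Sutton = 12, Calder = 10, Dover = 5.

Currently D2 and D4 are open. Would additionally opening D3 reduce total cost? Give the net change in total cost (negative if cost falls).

No — net change +50 (cost rises by 50).

Current service cost with {D2, D4}: 311.
Adding D3: each district re-picks its cheapest; new service cost 264, saving 47.
Extra fixed cost: 97. Net change = 97 − 47 = 50.
(Totals: 621 → 671.)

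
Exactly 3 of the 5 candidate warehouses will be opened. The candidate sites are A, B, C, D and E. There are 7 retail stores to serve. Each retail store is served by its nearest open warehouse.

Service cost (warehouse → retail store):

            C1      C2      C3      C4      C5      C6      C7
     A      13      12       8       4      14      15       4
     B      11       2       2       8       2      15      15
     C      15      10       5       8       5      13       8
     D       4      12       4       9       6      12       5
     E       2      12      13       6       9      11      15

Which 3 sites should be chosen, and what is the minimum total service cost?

Choose A, B and E; total service cost 27.

With exactly 3 open, each retail store uses its cheapest among the chosen.
{A, B, E}: C1→E 2, C2→B 2, C3→B 2, C4→A 4, C5→B 2, C6→E 11, C7→A 4. Service cost 27.
{A, B, D}: service cost 30
{B, D, E}: service cost 30
Among all 10 size-3 choices, {A, B, E} is lowest.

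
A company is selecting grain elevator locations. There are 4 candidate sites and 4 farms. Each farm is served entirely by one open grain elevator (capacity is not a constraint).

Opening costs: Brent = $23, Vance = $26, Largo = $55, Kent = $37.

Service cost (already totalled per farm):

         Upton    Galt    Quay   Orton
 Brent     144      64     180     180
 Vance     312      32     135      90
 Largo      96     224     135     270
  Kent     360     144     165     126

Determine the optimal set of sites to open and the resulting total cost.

Open Vance and Largo; minimum total cost 434.

For any fixed open set, each farm goes to its cheapest open site; total = fixed + service.
{Vance, Largo}: Upton→Largo 96, Galt→Vance 32, Quay→Vance 135, Orton→Vance 90. Service 353; fixed 81; total 434.
{Brent, Vance}: service 401 + fixed 49 = 450
{Brent, Vance, Largo}: Upton→Largo 96, Galt→Vance 32, Quay→Vance 135, Orton→Vance 90. Service 353; fixed 104; total 457.
{Brent, Vance, Largo, Kent}: service 353 + fixed 141 = 494
(All 15 nonempty subsets were checked; Vance and Largo is lowest.)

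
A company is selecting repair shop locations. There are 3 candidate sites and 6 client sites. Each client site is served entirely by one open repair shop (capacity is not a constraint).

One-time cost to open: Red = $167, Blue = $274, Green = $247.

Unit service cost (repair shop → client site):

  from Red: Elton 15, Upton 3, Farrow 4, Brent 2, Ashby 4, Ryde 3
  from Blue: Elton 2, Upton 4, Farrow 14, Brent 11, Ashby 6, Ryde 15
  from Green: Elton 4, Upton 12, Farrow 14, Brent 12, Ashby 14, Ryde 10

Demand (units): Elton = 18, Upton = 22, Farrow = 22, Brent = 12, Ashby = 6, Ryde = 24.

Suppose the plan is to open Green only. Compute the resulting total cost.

Total cost: 1359

Each client site is assigned to its cheapest site among the open ones.
{Green}: Elton→Green 4·18=72, Upton→Green 12·22=264, Farrow→Green 14·22=308, Brent→Green 12·12=144, Ashby→Green 14·6=84, Ryde→Green 10·24=240. Service 1112; fixed 247; total 1359.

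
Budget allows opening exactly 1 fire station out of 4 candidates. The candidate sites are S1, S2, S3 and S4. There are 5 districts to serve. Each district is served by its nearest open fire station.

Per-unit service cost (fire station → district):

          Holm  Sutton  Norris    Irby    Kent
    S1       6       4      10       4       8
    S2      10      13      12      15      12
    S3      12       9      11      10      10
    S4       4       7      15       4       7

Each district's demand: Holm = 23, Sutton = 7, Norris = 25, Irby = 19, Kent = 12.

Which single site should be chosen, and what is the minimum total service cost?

Choose S1 only; total service cost 588.

With exactly 1 open, each district uses its cheapest among the chosen.
{S1}: Holm→S1 6·23=138, Sutton→S1 4·7=28, Norris→S1 10·25=250, Irby→S1 4·19=76, Kent→S1 8·12=96. Service cost 588.
{S4}: service cost 676
{S3}: service cost 924
Among all 4 size-1 choices, {S1} is lowest.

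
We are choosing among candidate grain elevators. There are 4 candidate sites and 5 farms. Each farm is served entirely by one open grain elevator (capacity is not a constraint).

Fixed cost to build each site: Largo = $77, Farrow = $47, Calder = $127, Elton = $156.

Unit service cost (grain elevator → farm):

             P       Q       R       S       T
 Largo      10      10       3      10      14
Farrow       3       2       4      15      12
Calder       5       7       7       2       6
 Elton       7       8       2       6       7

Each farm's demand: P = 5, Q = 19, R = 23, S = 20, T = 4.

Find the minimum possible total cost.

Minimum total cost: 383

For any fixed open set, each farm goes to its cheapest open site; total = fixed + service.
{Farrow, Calder}: P→Farrow 3·5=15, Q→Farrow 2·19=38, R→Farrow 4·23=92, S→Calder 2·20=40, T→Calder 6·4=24. Service 209; fixed 174; total 383.
{Largo, Farrow, Calder}: service 186 + fixed 251 = 437
{Farrow, Elton}: service 247 + fixed 203 = 450
{Largo, Farrow, Calder, Elton}: service 163 + fixed 407 = 570
No other subset beats 383.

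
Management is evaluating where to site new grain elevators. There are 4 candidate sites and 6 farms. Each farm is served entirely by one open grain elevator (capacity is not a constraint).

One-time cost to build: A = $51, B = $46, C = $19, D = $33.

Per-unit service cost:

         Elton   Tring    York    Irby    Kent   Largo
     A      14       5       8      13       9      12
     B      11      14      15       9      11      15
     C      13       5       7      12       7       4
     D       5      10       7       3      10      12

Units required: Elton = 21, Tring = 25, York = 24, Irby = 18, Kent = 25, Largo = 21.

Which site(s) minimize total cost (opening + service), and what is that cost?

Open C and D; minimum total cost 763.

For any fixed open set, each farm goes to its cheapest open site; total = fixed + service.
{C, D}: Elton→D 5·21=105, Tring→C 5·25=125, York→C 7·24=168, Irby→D 3·18=54, Kent→C 7·25=175, Largo→C 4·21=84. Service 711; fixed 52; total 763.
{B, C, D}: service 711 + fixed 98 = 809
{A, C, D}: service 711 + fixed 103 = 814
{A, B, C, D}: Elton→D 5·21=105, Tring→A 5·25=125, York→C 7·24=168, Irby→D 3·18=54, Kent→C 7·25=175, Largo→C 4·21=84. Service 711; fixed 149; total 860.
No other subset beats 763.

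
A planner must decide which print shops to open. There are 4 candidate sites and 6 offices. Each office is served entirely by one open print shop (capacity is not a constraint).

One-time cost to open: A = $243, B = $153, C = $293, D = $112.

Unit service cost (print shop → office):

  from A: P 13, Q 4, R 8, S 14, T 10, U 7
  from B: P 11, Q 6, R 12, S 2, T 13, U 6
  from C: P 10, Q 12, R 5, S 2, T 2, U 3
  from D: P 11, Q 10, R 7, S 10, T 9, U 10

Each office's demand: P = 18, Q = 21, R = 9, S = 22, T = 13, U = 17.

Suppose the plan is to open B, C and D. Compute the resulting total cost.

Each office is assigned to its cheapest site among the open ones.
{B, C, D}: P→C 10·18=180, Q→B 6·21=126, R→C 5·9=45, S→B 2·22=44, T→C 2·13=26, U→C 3·17=51. Service 472; fixed 558; total 1030.

Total cost: 1030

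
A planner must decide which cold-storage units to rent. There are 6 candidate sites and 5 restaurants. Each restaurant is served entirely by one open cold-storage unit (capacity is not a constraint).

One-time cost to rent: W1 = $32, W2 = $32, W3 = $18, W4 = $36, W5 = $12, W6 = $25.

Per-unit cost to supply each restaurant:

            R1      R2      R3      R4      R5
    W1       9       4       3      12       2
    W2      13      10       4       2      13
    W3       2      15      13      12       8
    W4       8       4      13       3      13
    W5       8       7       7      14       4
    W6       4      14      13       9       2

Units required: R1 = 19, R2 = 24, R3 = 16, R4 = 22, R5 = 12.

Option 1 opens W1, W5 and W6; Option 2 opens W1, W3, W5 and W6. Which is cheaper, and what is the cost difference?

Option 2 is cheaper by 20.

Option 1: {W1, W5, W6}: R1→W6 4·19=76, R2→W1 4·24=96, R3→W1 3·16=48, R4→W6 9·22=198, R5→W1 2·12=24. Service 442; fixed 69; total 511.
Option 2: {W1, W3, W5, W6}: R1→W3 2·19=38, R2→W1 4·24=96, R3→W1 3·16=48, R4→W6 9·22=198, R5→W1 2·12=24. Service 404; fixed 87; total 491.
Difference: |511 − 491| = 20.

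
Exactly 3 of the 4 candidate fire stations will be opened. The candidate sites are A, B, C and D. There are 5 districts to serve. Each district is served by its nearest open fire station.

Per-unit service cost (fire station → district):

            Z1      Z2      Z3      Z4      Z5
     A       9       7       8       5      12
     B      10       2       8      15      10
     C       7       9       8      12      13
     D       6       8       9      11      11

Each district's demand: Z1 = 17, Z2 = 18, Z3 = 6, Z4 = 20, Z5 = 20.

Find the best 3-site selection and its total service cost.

With exactly 3 open, each district uses its cheapest among the chosen.
{A, B, D}: Z1→D 6·17=102, Z2→B 2·18=36, Z3→A 8·6=48, Z4→A 5·20=100, Z5→B 10·20=200. Service cost 486.
{A, B, C}: service cost 503
{A, C, D}: service cost 596
Among all 4 size-3 choices, {A, B, D} is lowest.

Choose A, B and D; total service cost 486.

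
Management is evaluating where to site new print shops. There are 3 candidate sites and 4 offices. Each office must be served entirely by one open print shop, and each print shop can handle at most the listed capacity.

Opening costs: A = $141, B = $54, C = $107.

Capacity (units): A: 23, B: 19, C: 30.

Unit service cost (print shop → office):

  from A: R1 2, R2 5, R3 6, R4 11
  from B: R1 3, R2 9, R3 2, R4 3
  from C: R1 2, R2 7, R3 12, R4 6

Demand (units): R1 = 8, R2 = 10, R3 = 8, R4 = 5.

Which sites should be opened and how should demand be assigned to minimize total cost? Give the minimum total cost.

Minimum total cost: 278

Open {B, C}: R1→C 2·8=16, R2→C 7·10=70, R3→B 2·8=16, R4→B 3·5=15.
Loads: B carries 13/19, C carries 18/30. Service 117; fixed 161; total 278.
Next best feasible plan costs 292.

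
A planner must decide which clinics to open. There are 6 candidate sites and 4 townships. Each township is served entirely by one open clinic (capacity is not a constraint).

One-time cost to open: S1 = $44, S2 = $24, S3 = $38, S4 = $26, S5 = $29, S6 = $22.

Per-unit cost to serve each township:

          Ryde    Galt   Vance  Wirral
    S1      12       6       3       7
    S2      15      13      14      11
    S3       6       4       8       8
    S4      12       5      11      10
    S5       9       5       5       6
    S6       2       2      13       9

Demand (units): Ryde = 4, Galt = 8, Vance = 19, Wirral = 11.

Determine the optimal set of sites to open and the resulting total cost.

For any fixed open set, each township goes to its cheapest open site; total = fixed + service.
{S1, S6}: Ryde→S6 2·4=8, Galt→S6 2·8=16, Vance→S1 3·19=57, Wirral→S1 7·11=77. Service 158; fixed 66; total 224.
{S5, S6}: Ryde→S6 2·4=8, Galt→S6 2·8=16, Vance→S5 5·19=95, Wirral→S5 6·11=66. Service 185; fixed 51; total 236.
{S1, S5, S6}: service 147 + fixed 95 = 242
{S1, S2, S3, S4, S5, S6}: Ryde→S6 2·4=8, Galt→S6 2·8=16, Vance→S1 3·19=57, Wirral→S5 6·11=66. Service 147; fixed 183; total 330.
No other subset beats 224.

Open S1 and S6; minimum total cost 224.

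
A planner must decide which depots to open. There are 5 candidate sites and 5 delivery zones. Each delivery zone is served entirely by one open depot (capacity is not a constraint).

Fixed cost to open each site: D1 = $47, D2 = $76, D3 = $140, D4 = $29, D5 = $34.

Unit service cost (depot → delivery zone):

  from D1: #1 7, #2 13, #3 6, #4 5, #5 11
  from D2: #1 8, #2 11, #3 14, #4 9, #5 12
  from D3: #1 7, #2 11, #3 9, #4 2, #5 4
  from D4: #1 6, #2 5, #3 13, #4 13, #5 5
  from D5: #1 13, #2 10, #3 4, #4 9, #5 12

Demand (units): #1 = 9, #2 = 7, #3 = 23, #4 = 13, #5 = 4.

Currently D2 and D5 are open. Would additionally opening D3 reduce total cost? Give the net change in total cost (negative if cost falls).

No — net change +8 (cost rises by 8).

Current service cost with {D2, D5}: 399.
Adding D3: each delivery zone re-picks its cheapest; new service cost 267, saving 132.
Extra fixed cost: 140. Net change = 140 − 132 = 8.
(Totals: 509 → 517.)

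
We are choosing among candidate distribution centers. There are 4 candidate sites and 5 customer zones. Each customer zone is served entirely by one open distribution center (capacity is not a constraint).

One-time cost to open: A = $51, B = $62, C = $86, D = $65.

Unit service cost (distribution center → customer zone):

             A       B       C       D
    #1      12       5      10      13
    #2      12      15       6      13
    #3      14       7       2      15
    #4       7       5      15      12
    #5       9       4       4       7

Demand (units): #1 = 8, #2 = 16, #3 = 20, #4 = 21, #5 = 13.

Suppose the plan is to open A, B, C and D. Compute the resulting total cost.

Each customer zone is assigned to its cheapest site among the open ones.
{A, B, C, D}: #1→B 5·8=40, #2→C 6·16=96, #3→C 2·20=40, #4→B 5·21=105, #5→B 4·13=52. Service 333; fixed 264; total 597.

Total cost: 597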